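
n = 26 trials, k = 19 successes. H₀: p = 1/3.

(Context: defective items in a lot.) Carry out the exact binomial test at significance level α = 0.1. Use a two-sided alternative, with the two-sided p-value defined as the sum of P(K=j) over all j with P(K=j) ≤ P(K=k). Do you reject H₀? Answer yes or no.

Exact binomial: n=26, k=19, p₀=1/3=0.3333
P(X=j) = C(n,j)·p₀^j·(1−p₀)^(n−j); p = Σ P(X=j) over j with P(X=j) ≤ P(X=19)
p-value (two-sided) = 0.00007
At α=0.1: p < α → reject H₀

reject H₀: yes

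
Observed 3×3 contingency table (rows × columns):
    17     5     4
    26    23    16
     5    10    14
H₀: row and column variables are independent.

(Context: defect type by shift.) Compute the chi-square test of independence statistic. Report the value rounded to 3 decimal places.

Row totals [26, 65, 29], col totals [48, 38, 34], n=120
χ² = (17−10.40)²/10.40 + (5−8.23)²/8.23 + (4−7.37)²/7.37 + (26−26.00)²/26.00 + (23−20.58)²/20.58 + (16−18.42)²/18.42 + (5−11.60)²/11.60 + (10−9.18)²/9.18 + (14−8.22)²/8.22 = 15.4961
df = 4

test statistic = 15.496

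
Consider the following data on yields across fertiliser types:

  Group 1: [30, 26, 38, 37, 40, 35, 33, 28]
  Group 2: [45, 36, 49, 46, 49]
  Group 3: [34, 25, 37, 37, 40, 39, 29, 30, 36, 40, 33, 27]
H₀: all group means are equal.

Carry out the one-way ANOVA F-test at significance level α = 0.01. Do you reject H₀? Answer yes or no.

reject H₀: yes

Group means [33.38, 45.00, 33.92], grand mean 35.960
SSB = Σnᵢ(x̄ᵢ−x̄)² = 512.168; SSW = ΣΣ(x−x̄ᵢ)² = 580.792
MSB = 512.168/2 = 256.0842; MSW = 580.792/22 = 26.3996
F = MSB/MSW = 9.7003
df = (2, 22)
p-value (upper-tail) = 0.00095
At α=0.01: p < α → reject H₀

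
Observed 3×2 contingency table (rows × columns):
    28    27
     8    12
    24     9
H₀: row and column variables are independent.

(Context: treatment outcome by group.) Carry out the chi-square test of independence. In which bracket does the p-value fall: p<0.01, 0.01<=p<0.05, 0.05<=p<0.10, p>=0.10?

Row totals [55, 20, 33], col totals [60, 48], n=108
χ² = (28−30.56)²/30.56 + (27−24.44)²/24.44 + (8−11.11)²/11.11 + (12−8.89)²/8.89 + (24−18.33)²/18.33 + (9−14.67)²/14.67 = 6.3818
df = 2
p-value (upper-tail) = 0.04113
→ bracket: 0.01<=p<0.05

p-value bracket: 0.01<=p<0.05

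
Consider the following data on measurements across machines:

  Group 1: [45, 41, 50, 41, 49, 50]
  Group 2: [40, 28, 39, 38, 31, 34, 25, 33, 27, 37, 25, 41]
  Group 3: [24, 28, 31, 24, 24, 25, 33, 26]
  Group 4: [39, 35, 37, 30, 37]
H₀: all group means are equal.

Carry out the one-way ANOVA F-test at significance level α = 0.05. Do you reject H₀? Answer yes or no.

reject H₀: yes

Group means [46.00, 33.17, 26.88, 35.60], grand mean 34.419
SSB = Σnᵢ(x̄ᵢ−x̄)² = 1285.807; SSW = ΣΣ(x−x̄ᵢ)² = 607.742
MSB = 1285.807/3 = 428.6022; MSW = 607.742/27 = 22.5090
F = MSB/MSW = 19.0414
df = (3, 27)
p-value (upper-tail) = 0.00000
At α=0.05: p < α → reject H₀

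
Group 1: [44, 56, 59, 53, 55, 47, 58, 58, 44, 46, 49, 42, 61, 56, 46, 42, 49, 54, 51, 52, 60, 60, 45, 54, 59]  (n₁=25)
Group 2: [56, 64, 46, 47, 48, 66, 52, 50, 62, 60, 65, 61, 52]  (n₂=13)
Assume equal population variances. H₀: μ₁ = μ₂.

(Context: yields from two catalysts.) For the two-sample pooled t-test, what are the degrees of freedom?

df = n₁ + n₂ − 2 = 25 + 13 − 2 = 36

degrees of freedom = 36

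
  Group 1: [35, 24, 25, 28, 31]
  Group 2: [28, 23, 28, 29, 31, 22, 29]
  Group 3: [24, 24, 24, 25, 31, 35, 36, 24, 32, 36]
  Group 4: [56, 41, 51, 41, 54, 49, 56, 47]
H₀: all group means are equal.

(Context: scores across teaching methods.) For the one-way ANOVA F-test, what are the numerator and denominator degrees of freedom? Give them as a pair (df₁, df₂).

degrees of freedom = [3, 26]

k = 4 groups, N = 30 total
df = (k−1, N−k) = (4−1, 30−4) = (3, 26)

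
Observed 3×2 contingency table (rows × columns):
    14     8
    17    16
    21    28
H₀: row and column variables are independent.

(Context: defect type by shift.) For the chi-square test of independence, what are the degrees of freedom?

degrees of freedom = 2

df = (r−1)(c−1) = (3−1)·(2−1) = 2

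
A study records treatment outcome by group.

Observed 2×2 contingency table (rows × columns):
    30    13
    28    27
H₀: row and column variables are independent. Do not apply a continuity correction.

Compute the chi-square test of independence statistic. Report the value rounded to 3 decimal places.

test statistic = 3.553

Row totals [43, 55], col totals [58, 40], n=98
χ² = (30−25.45)²/25.45 + (13−17.55)²/17.55 + (28−32.55)²/32.55 + (27−22.45)²/22.45 = 3.5528
df = 1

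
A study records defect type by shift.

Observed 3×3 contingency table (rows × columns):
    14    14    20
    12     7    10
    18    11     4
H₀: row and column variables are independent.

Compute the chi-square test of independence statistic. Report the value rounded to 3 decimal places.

Row totals [48, 29, 33], col totals [44, 32, 34], n=110
χ² = (14−19.20)²/19.20 + (14−13.96)²/13.96 + (20−14.84)²/14.84 + (12−11.60)²/11.60 + (7−8.44)²/8.44 + (10−8.96)²/8.96 + (18−13.20)²/13.20 + (11−9.60)²/9.60 + (4−10.20)²/10.20 = 9.3020
df = 4

test statistic = 9.302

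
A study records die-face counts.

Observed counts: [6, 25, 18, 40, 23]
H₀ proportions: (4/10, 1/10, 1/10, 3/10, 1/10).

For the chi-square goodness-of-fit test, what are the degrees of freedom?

degrees of freedom = 4

df = k − 1 = 5 − 1 = 4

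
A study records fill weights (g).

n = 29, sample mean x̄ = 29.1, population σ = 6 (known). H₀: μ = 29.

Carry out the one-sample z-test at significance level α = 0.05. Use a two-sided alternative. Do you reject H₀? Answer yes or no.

reject H₀: no

SE = σ/√n = 6/√29 = 1.1142
z = (x̄−μ₀)/SE = (29.1−29)/1.1142 = 0.0898
p-value (two-sided) = 0.92848
At α=0.05: p ≥ α → fail to reject H₀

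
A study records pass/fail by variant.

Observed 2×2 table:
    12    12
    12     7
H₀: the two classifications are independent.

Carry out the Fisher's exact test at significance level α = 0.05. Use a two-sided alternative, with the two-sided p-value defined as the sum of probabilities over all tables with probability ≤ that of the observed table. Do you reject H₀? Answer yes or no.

Margins: r₁=24, r₂=19, c₁=24, c₂=19, n=43
p_obs = C(24,12)·C(19,12)/C(43,24); sum pmf over tables with pmf ≤ p_obs
p-value (two-sided) = 0.53797
At α=0.05: p ≥ α → fail to reject H₀

reject H₀: no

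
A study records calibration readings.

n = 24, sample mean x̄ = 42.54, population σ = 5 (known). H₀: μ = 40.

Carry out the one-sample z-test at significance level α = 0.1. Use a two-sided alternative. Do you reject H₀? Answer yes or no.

reject H₀: yes

SE = σ/√n = 5/√24 = 1.0206
z = (x̄−μ₀)/SE = (42.54−40)/1.0206 = 2.4887
p-value (two-sided) = 0.01282
At α=0.1: p < α → reject H₀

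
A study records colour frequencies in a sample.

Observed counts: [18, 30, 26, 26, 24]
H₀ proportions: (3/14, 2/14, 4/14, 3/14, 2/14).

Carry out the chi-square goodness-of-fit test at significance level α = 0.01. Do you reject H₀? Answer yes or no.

n = 124; E_i = n·p_i = [26.57, 17.71, 35.43, 26.57, 17.71]
χ² = (18−26.57)²/26.57 + (30−17.71)²/17.71 + (26−35.43)²/35.43 + (26−26.57)²/26.57 + (24−17.71)²/17.71 = 16.0376
df = 4
p-value (upper-tail) = 0.00297
At α=0.01: p < α → reject H₀

reject H₀: yes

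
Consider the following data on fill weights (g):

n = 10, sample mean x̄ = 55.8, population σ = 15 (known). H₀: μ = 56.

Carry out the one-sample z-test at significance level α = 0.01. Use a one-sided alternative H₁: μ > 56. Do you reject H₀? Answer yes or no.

reject H₀: no

SE = σ/√n = 15/√10 = 4.7434
z = (x̄−μ₀)/SE = (55.8−56)/4.7434 = -0.0422
p-value (one-sided, H₁ greater) = 0.51682
At α=0.01: p ≥ α → fail to reject H₀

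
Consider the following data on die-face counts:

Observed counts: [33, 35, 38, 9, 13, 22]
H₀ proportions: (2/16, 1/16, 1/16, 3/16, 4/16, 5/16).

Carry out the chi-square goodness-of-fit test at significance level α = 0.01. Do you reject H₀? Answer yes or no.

reject H₀: yes

n = 150; E_i = n·p_i = [18.75, 9.38, 9.38, 28.12, 37.50, 46.88]
χ² = (33−18.75)²/18.75 + (35−9.38)²/9.38 + (38−9.38)²/9.38 + (9−28.12)²/28.12 + (13−37.50)²/37.50 + (22−46.88)²/46.88 = 210.4853
df = 5
p-value (upper-tail) = 0.00000
At α=0.01: p < α → reject H₀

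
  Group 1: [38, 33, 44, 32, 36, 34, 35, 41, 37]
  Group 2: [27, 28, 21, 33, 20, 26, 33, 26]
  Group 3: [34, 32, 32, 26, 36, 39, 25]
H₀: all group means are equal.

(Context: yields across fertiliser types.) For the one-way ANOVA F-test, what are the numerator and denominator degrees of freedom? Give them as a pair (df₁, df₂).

k = 3 groups, N = 24 total
df = (k−1, N−k) = (3−1, 24−3) = (2, 21)

degrees of freedom = [2, 21]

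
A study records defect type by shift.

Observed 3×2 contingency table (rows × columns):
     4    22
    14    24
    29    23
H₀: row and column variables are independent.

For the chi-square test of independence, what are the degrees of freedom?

df = (r−1)(c−1) = (3−1)·(2−1) = 2

degrees of freedom = 2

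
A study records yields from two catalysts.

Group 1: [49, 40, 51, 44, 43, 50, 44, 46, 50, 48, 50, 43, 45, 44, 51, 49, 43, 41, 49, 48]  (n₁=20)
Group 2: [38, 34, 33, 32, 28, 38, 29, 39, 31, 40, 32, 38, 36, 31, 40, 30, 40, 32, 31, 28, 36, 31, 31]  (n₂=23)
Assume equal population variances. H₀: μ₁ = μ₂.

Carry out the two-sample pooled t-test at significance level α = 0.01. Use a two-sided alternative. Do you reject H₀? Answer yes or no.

reject H₀: yes

x̄₁=46.400, s₁=3.485, n₁=20
x̄₂=33.826, s₂=4.041, n₂=23
s_p² = [19·3.485² + 22·4.041²]/41 = 14.3928
SE = √(s_p²·(1/20+1/23)) = 1.1599
t = (46.400−33.826)/1.1599 = 10.8403
df = 41
p-value (two-sided) = 0.00000
At α=0.01: p < α → reject H₀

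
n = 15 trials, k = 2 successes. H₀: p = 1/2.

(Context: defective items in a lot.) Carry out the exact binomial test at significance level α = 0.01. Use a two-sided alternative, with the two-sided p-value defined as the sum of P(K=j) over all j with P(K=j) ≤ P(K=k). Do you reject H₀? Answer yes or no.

Exact binomial: n=15, k=2, p₀=1/2=0.5000
P(X=j) = C(n,j)·p₀^j·(1−p₀)^(n−j); p = Σ P(X=j) over j with P(X=j) ≤ P(X=2)
p-value (two-sided) = 0.00739
At α=0.01: p < α → reject H₀

reject H₀: yes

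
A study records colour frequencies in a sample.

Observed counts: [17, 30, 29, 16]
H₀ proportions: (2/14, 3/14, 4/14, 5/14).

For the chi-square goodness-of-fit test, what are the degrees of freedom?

degrees of freedom = 3

df = k − 1 = 4 − 1 = 3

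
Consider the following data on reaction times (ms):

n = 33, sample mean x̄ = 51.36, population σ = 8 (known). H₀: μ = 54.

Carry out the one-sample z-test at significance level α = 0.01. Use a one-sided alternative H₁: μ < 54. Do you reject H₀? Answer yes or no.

reject H₀: no

SE = σ/√n = 8/√33 = 1.3926
z = (x̄−μ₀)/SE = (51.36−54)/1.3926 = -1.8957
p-value (one-sided, H₁ less) = 0.02900
At α=0.01: p ≥ α → fail to reject H₀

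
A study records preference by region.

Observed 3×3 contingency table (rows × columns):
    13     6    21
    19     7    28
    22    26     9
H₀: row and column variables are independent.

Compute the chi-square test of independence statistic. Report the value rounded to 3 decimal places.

Row totals [40, 54, 57], col totals [54, 39, 58], n=151
χ² = (13−14.30)²/14.30 + (6−10.33)²/10.33 + (21−15.36)²/15.36 + (19−19.31)²/19.31 + (7−13.95)²/13.95 + (28−20.74)²/20.74 + (22−20.38)²/20.38 + (26−14.72)²/14.72 + (9−21.89)²/21.89 = 26.3690
df = 4

test statistic = 26.369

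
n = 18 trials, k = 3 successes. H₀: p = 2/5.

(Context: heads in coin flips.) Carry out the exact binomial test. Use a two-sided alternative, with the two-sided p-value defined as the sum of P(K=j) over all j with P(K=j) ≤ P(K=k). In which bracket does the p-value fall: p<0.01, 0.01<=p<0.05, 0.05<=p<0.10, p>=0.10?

p-value bracket: 0.05<=p<0.10

Exact binomial: n=18, k=3, p₀=2/5=0.4000
P(X=j) = C(n,j)·p₀^j·(1−p₀)^(n−j); p = Σ P(X=j) over j with P(X=j) ≤ P(X=3)
p-value (two-sided) = 0.05306
→ bracket: 0.05<=p<0.10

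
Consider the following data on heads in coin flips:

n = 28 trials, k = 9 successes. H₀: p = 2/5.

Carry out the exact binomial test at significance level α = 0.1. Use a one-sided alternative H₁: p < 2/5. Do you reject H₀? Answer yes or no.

reject H₀: no

Exact binomial: n=28, k=9, p₀=2/5=0.4000
P(X≤9) from Σ C(n,i)·p₀^i·(1−p₀)^(n−i)
p-value (one-sided, H₁ less) = 0.25881
At α=0.1: p ≥ α → fail to reject H₀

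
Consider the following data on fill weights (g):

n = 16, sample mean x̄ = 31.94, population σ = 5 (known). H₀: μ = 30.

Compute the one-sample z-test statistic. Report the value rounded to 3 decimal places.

SE = σ/√n = 5/√16 = 1.2500
z = (x̄−μ₀)/SE = (31.94−30)/1.2500 = 1.5520

test statistic = 1.552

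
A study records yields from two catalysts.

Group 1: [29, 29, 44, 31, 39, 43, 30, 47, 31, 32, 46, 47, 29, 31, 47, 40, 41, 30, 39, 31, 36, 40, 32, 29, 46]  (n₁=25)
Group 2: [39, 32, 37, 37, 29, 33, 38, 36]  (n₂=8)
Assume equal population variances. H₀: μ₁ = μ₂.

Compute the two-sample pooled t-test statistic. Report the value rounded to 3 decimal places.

x̄₁=36.760, s₁=6.882, n₁=25
x̄₂=35.125, s₂=3.441, n₂=8
s_p² = [24·6.882² + 7·3.441²]/31 = 39.3366
SE = √(s_p²·(1/25+1/8)) = 2.5477
t = (36.760−35.125)/2.5477 = 0.6418
df = 31

test statistic = 0.642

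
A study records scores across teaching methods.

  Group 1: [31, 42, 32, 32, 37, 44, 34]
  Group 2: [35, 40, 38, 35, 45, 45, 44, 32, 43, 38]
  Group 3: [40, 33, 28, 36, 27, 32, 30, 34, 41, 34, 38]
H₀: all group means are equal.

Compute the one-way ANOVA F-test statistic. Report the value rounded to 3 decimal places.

Group means [36.00, 39.50, 33.91], grand mean 36.429
SSB = Σnᵢ(x̄ᵢ−x̄)² = 165.448; SSW = ΣΣ(x−x̄ᵢ)² = 567.409
MSB = 165.448/2 = 82.7240; MSW = 567.409/25 = 22.6964
F = MSB/MSW = 3.6448
df = (2, 25)

test statistic = 3.645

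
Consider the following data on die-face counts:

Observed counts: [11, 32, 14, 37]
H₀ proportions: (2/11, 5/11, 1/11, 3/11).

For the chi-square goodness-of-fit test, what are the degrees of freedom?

degrees of freedom = 3

df = k − 1 = 4 − 1 = 3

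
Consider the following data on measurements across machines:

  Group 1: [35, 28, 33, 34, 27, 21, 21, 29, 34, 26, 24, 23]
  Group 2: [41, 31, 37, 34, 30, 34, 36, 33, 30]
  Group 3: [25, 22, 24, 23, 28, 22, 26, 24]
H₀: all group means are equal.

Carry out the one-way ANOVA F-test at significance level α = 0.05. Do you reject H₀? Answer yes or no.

reject H₀: yes

Group means [27.92, 34.00, 24.25], grand mean 28.793
SSB = Σnᵢ(x̄ᵢ−x̄)² = 418.342; SSW = ΣΣ(x−x̄ᵢ)² = 424.417
MSB = 418.342/2 = 209.1710; MSW = 424.417/26 = 16.3237
F = MSB/MSW = 12.8139
df = (2, 26)
p-value (upper-tail) = 0.00013
At α=0.05: p < α → reject H₀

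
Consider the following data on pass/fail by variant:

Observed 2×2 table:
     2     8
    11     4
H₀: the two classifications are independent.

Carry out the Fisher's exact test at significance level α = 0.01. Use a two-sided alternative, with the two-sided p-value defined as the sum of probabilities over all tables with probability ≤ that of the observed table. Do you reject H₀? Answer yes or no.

reject H₀: no

Margins: r₁=10, r₂=15, c₁=13, c₂=12, n=25
p_obs = C(10,2)·C(15,11)/C(25,13); sum pmf over tables with pmf ≤ p_obs
p-value (two-sided) = 0.01542
At α=0.01: p ≥ α → fail to reject H₀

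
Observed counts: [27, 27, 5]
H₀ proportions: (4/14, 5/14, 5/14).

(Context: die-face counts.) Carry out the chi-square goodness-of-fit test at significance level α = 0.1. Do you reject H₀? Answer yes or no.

n = 59; E_i = n·p_i = [16.86, 21.07, 21.07]
χ² = (27−16.86)²/16.86 + (27−21.07)²/21.07 + (5−21.07)²/21.07 = 20.0288
df = 2
p-value (upper-tail) = 0.00004
At α=0.1: p < α → reject H₀

reject H₀: yes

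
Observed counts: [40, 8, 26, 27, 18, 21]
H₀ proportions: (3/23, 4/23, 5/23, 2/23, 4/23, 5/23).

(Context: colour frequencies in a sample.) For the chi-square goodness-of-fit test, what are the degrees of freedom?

degrees of freedom = 5

df = k − 1 = 6 − 1 = 5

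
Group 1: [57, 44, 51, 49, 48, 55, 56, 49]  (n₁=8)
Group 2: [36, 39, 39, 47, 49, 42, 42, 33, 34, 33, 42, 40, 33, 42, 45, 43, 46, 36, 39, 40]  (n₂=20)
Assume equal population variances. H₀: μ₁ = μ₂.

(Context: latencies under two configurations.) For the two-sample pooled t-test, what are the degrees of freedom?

degrees of freedom = 26

df = n₁ + n₂ − 2 = 8 + 20 − 2 = 26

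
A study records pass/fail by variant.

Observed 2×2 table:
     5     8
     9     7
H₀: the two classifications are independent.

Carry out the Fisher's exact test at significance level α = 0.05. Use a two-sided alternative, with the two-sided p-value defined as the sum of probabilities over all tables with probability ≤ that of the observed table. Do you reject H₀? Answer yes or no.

reject H₀: no

Margins: r₁=13, r₂=16, c₁=14, c₂=15, n=29
p_obs = C(13,5)·C(16,9)/C(29,14); sum pmf over tables with pmf ≤ p_obs
p-value (two-sided) = 0.46214
At α=0.05: p ≥ α → fail to reject H₀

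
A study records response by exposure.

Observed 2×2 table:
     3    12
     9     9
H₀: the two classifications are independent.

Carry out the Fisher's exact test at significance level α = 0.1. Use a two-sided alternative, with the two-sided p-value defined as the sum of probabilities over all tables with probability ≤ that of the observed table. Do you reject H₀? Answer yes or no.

Margins: r₁=15, r₂=18, c₁=12, c₂=21, n=33
p_obs = C(15,3)·C(18,9)/C(33,12); sum pmf over tables with pmf ≤ p_obs
p-value (two-sided) = 0.14507
At α=0.1: p ≥ α → fail to reject H₀

reject H₀: no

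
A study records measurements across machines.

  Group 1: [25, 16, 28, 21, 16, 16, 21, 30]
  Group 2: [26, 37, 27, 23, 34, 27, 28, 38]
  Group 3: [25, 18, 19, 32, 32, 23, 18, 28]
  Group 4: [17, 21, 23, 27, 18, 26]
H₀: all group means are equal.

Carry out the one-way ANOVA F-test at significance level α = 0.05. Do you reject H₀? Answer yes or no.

reject H₀: yes

Group means [21.62, 30.00, 24.38, 22.00], grand mean 24.667
SSB = Σnᵢ(x̄ᵢ−x̄)² = 344.917; SSW = ΣΣ(x−x̄ᵢ)² = 759.750
MSB = 344.917/3 = 114.9722; MSW = 759.750/26 = 29.2212
F = MSB/MSW = 3.9346
df = (3, 26)
p-value (upper-tail) = 0.01934
At α=0.05: p < α → reject H₀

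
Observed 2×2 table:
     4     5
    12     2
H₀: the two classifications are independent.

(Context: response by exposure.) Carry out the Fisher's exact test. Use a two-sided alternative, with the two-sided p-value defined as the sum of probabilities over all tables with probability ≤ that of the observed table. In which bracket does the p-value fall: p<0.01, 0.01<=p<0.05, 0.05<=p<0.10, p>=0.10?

Margins: r₁=9, r₂=14, c₁=16, c₂=7, n=23
p_obs = C(9,4)·C(14,12)/C(23,16); sum pmf over tables with pmf ≤ p_obs
p-value (two-sided) = 0.06571
→ bracket: 0.05<=p<0.10

p-value bracket: 0.05<=p<0.10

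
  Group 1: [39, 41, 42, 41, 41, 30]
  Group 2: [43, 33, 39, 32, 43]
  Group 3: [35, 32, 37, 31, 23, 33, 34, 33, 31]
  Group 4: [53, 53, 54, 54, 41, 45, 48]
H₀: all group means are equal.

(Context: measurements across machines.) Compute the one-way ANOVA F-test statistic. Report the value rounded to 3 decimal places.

test statistic = 19.051

Group means [39.00, 38.00, 32.11, 49.71], grand mean 39.296
SSB = Σnᵢ(x̄ᵢ−x̄)² = 1233.312; SSW = ΣΣ(x−x̄ᵢ)² = 496.317
MSB = 1233.312/3 = 411.1041; MSW = 496.317/23 = 21.5790
F = MSB/MSW = 19.0511
df = (3, 23)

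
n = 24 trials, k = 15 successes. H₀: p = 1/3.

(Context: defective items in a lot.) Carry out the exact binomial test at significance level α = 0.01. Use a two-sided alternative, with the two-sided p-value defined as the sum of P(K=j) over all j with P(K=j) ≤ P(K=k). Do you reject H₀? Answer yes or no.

Exact binomial: n=24, k=15, p₀=1/3=0.3333
P(X=j) = C(n,j)·p₀^j·(1−p₀)^(n−j); p = Σ P(X=j) over j with P(X=j) ≤ P(X=15)
p-value (two-sided) = 0.00400
At α=0.01: p < α → reject H₀

reject H₀: yes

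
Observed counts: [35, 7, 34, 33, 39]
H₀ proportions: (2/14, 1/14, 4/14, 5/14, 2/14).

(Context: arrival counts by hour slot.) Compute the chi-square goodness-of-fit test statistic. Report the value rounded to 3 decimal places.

test statistic = 34.454

n = 148; E_i = n·p_i = [21.14, 10.57, 42.29, 52.86, 21.14]
χ² = (35−21.14)²/21.14 + (7−10.57)²/10.57 + (34−42.29)²/42.29 + (33−52.86)²/52.86 + (39−21.14)²/21.14 = 34.4541
df = 4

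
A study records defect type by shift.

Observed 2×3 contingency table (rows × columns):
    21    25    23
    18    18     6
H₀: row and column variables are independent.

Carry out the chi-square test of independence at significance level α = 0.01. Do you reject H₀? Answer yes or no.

Row totals [69, 42], col totals [39, 43, 29], n=111
χ² = (21−24.24)²/24.24 + (25−26.73)²/26.73 + (23−18.03)²/18.03 + (18−14.76)²/14.76 + (18−16.27)²/16.27 + (6−10.97)²/10.97 = 5.0681
df = 2
p-value (upper-tail) = 0.07934
At α=0.01: p ≥ α → fail to reject H₀

reject H₀: no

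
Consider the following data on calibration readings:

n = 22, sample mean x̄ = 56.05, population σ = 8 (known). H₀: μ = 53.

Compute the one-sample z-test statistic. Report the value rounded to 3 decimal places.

SE = σ/√n = 8/√22 = 1.7056
z = (x̄−μ₀)/SE = (56.05−53)/1.7056 = 1.7882

test statistic = 1.788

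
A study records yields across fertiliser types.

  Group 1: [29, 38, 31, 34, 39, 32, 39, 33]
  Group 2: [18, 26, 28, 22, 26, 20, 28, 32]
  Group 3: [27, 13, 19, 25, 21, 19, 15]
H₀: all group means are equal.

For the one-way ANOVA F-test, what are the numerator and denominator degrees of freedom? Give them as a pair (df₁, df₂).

degrees of freedom = [2, 20]

k = 3 groups, N = 23 total
df = (k−1, N−k) = (3−1, 23−3) = (2, 20)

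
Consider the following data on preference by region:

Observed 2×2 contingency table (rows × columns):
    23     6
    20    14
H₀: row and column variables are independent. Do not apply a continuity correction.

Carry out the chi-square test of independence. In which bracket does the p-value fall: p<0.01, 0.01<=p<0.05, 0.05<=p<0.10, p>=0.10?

p-value bracket: 0.05<=p<0.10

Row totals [29, 34], col totals [43, 20], n=63
χ² = (23−19.79)²/19.79 + (6−9.21)²/9.21 + (20−23.21)²/23.21 + (14−10.79)²/10.79 = 3.0316
df = 1
p-value (upper-tail) = 0.08166
→ bracket: 0.05<=p<0.10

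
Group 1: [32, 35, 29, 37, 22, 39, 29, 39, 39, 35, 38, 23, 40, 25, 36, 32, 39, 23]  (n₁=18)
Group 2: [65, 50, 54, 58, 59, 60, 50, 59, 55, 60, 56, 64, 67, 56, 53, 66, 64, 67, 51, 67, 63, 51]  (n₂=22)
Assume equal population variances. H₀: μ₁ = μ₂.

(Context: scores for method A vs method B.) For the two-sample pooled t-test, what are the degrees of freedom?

degrees of freedom = 38

df = n₁ + n₂ − 2 = 18 + 22 − 2 = 38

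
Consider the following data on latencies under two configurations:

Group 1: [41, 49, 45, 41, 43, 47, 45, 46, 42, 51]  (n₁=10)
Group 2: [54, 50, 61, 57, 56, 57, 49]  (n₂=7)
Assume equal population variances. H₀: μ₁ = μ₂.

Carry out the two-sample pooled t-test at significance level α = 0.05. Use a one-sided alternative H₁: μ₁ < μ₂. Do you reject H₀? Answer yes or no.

x̄₁=45.000, s₁=3.367, n₁=10
x̄₂=54.857, s₂=4.220, n₂=7
s_p² = [9·3.367² + 6·4.220²]/15 = 13.9238
SE = √(s_p²·(1/10+1/7)) = 1.8389
t = (45.000−54.857)/1.8389 = -5.3604
df = 15
p-value (one-sided, H₁ less) = 0.00004
At α=0.05: p < α → reject H₀

reject H₀: yes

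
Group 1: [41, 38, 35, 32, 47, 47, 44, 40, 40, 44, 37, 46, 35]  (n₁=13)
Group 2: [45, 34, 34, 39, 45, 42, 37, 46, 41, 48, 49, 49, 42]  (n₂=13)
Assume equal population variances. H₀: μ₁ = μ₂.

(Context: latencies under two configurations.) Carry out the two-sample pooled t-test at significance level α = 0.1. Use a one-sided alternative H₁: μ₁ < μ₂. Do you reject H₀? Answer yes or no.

x̄₁=40.462, s₁=4.926, n₁=13
x̄₂=42.385, s₂=5.237, n₂=13
s_p² = [12·4.926² + 12·5.237²]/24 = 25.8462
SE = √(s_p²·(1/13+1/13)) = 1.9941
t = (40.462−42.385)/1.9941 = -0.9644
df = 24
p-value (one-sided, H₁ less) = 0.17223
At α=0.1: p ≥ α → fail to reject H₀

reject H₀: no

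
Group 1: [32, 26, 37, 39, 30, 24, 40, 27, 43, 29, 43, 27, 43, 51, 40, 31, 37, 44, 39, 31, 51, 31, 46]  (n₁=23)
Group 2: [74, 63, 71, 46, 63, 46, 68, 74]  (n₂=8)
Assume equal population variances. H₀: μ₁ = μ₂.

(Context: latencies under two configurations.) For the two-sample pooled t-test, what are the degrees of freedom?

df = n₁ + n₂ − 2 = 23 + 8 − 2 = 29

degrees of freedom = 29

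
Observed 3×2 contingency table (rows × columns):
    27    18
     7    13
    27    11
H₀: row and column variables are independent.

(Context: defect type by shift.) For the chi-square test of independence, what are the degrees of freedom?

df = (r−1)(c−1) = (3−1)·(2−1) = 2

degrees of freedom = 2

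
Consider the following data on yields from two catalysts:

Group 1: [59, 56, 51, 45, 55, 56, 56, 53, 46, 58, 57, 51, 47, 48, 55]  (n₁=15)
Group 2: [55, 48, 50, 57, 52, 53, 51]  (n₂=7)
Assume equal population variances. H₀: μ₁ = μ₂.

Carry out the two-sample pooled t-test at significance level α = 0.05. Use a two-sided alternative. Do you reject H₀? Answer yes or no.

x̄₁=52.867, s₁=4.580, n₁=15
x̄₂=52.286, s₂=3.039, n₂=7
s_p² = [14·4.580² + 6·3.039²]/20 = 17.4581
SE = √(s_p²·(1/15+1/7)) = 1.9126
t = (52.867−52.286)/1.9126 = 0.3038
df = 20
p-value (two-sided) = 0.76445
At α=0.05: p ≥ α → fail to reject H₀

reject H₀: no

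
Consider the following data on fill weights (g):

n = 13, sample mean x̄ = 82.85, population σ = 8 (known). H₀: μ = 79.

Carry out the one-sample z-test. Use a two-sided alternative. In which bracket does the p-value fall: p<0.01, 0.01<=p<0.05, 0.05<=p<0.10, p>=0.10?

SE = σ/√n = 8/√13 = 2.2188
z = (x̄−μ₀)/SE = (82.85−79)/2.2188 = 1.7352
p-value (two-sided) = 0.08271
→ bracket: 0.05<=p<0.10

p-value bracket: 0.05<=p<0.10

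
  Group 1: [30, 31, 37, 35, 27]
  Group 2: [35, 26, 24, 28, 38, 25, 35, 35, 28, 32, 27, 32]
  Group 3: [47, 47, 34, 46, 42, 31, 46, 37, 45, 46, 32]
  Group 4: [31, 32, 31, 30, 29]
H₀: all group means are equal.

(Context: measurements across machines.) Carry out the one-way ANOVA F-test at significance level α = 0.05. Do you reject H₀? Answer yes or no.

Group means [32.00, 30.42, 41.18, 30.60], grand mean 34.273
SSB = Σnᵢ(x̄ᵢ−x̄)² = 796.792; SSW = ΣΣ(x−x̄ᵢ)² = 717.753
MSB = 796.792/3 = 265.5975; MSW = 717.753/29 = 24.7501
F = MSB/MSW = 10.7312
df = (3, 29)
p-value (upper-tail) = 0.00007
At α=0.05: p < α → reject H₀

reject H₀: yes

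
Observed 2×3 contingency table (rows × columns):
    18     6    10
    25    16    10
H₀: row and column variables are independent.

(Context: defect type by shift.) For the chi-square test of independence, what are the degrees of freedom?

df = (r−1)(c−1) = (2−1)·(3−1) = 2

degrees of freedom = 2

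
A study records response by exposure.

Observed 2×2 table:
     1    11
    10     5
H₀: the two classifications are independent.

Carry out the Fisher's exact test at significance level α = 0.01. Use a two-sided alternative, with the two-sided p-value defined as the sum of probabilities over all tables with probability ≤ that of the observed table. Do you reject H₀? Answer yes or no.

Margins: r₁=12, r₂=15, c₁=11, c₂=16, n=27
p_obs = C(12,1)·C(15,10)/C(27,11); sum pmf over tables with pmf ≤ p_obs
p-value (two-sided) = 0.00472
At α=0.01: p < α → reject H₀

reject H₀: yes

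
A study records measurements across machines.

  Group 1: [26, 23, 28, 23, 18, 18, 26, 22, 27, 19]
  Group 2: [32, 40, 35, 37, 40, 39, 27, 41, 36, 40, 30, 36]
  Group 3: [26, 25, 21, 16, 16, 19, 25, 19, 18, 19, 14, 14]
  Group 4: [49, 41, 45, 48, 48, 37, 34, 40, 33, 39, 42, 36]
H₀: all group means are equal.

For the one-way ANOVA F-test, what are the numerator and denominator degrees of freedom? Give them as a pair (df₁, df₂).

degrees of freedom = [3, 42]

k = 4 groups, N = 46 total
df = (k−1, N−k) = (4−1, 46−4) = (3, 42)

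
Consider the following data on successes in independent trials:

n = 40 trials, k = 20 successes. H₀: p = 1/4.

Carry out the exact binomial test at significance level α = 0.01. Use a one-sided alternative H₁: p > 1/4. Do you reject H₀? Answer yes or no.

Exact binomial: n=40, k=20, p₀=1/4=0.2500
P(X≥20) from Σ C(n,i)·p₀^i·(1−p₀)^(n−i)
p-value (one-sided, H₁ greater) = 0.00057
At α=0.01: p < α → reject H₀

reject H₀: yes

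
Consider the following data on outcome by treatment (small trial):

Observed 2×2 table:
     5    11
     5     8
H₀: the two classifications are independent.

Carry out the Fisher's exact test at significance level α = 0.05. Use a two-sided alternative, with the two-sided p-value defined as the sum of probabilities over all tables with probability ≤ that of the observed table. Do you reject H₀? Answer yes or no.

Margins: r₁=16, r₂=13, c₁=10, c₂=19, n=29
p_obs = C(16,5)·C(13,5)/C(29,10); sum pmf over tables with pmf ≤ p_obs
p-value (two-sided) = 0.71414
At α=0.05: p ≥ α → fail to reject H₀

reject H₀: no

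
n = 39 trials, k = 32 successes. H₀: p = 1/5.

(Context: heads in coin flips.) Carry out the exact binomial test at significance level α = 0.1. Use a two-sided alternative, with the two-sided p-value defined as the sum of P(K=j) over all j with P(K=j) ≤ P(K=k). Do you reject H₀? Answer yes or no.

Exact binomial: n=39, k=32, p₀=1/5=0.2000
P(X=j) = C(n,j)·p₀^j·(1−p₀)^(n−j); p = Σ P(X=j) over j with P(X=j) ≤ P(X=32)
p-value (two-sided) = 0.00000
At α=0.1: p < α → reject H₀

reject H₀: yes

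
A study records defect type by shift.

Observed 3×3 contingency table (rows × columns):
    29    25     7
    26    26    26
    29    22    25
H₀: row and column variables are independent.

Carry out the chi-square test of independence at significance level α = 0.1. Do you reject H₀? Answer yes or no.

Row totals [61, 78, 76], col totals [84, 73, 58], n=215
χ² = (29−23.83)²/23.83 + (25−20.71)²/20.71 + (7−16.46)²/16.46 + (26−30.47)²/30.47 + (26−26.48)²/26.48 + (26−21.04)²/21.04 + (29−29.69)²/29.69 + (22−25.80)²/25.80 + (25−20.50)²/20.50 = 10.8397
df = 4
p-value (upper-tail) = 0.02843
At α=0.1: p < α → reject H₀

reject H₀: yes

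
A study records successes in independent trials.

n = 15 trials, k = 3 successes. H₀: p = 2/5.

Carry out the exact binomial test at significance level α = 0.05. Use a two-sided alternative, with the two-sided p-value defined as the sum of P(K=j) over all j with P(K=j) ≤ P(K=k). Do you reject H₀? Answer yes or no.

Exact binomial: n=15, k=3, p₀=2/5=0.4000
P(X=j) = C(n,j)·p₀^j·(1−p₀)^(n−j); p = Σ P(X=j) over j with P(X=j) ≤ P(X=3)
p-value (two-sided) = 0.18555
At α=0.05: p ≥ α → fail to reject H₀

reject H₀: no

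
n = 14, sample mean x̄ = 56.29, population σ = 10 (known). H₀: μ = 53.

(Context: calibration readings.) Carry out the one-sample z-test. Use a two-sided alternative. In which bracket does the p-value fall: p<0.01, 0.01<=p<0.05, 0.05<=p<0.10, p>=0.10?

p-value bracket: p>=0.10

SE = σ/√n = 10/√14 = 2.6726
z = (x̄−μ₀)/SE = (56.29−53)/2.6726 = 1.2310
p-value (two-sided) = 0.21832
→ bracket: p>=0.10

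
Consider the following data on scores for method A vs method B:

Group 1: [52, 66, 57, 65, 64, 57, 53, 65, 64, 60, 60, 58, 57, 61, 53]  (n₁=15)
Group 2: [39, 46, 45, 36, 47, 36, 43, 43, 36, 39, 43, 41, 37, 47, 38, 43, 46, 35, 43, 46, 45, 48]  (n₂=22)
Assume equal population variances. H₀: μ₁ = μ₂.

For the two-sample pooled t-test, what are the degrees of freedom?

df = n₁ + n₂ − 2 = 15 + 22 − 2 = 35

degrees of freedom = 35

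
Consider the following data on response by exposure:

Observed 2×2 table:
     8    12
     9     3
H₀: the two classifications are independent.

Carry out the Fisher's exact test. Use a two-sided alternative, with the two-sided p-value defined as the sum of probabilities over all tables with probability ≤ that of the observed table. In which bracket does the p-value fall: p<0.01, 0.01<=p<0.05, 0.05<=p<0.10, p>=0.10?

Margins: r₁=20, r₂=12, c₁=17, c₂=15, n=32
p_obs = C(20,8)·C(12,9)/C(32,17); sum pmf over tables with pmf ≤ p_obs
p-value (two-sided) = 0.07587
→ bracket: 0.05<=p<0.10

p-value bracket: 0.05<=p<0.10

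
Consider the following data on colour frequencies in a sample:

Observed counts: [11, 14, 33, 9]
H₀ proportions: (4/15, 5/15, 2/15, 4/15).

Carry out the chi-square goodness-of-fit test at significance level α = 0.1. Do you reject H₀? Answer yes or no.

reject H₀: yes

n = 67; E_i = n·p_i = [17.87, 22.33, 8.93, 17.87]
χ² = (11−17.87)²/17.87 + (14−22.33)²/22.33 + (33−8.93)²/8.93 + (9−17.87)²/17.87 = 74.9851
df = 3
p-value (upper-tail) = 0.00000
At α=0.1: p < α → reject H₀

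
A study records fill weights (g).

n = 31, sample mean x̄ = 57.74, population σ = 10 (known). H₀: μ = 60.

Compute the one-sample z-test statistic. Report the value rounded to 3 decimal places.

test statistic = -1.258

SE = σ/√n = 10/√31 = 1.7961
z = (x̄−μ₀)/SE = (57.74−60)/1.7961 = -1.2583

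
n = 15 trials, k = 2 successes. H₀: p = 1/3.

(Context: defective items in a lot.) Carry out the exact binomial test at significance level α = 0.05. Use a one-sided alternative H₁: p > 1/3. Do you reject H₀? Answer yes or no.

Exact binomial: n=15, k=2, p₀=1/3=0.3333
P(X≥2) from Σ C(n,i)·p₀^i·(1−p₀)^(n−i)
p-value (one-sided, H₁ greater) = 0.98059
At α=0.05: p ≥ α → fail to reject H₀

reject H₀: no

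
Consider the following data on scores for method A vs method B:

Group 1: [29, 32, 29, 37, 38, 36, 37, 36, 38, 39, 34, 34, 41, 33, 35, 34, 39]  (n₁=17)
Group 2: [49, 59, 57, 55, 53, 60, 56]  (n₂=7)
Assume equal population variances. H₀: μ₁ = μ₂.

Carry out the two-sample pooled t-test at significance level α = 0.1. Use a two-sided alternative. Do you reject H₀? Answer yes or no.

x̄₁=35.353, s₁=3.372, n₁=17
x̄₂=55.571, s₂=3.735, n₂=7
s_p² = [16·3.372² + 6·3.735²]/22 = 12.0726
SE = √(s_p²·(1/17+1/7)) = 1.5604
t = (35.353−55.571)/1.5604 = -12.9574
df = 22
p-value (two-sided) = 0.00000
At α=0.1: p < α → reject H₀

reject H₀: yes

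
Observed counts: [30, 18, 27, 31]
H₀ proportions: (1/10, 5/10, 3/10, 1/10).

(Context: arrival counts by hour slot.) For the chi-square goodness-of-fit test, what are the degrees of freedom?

degrees of freedom = 3

df = k − 1 = 4 − 1 = 3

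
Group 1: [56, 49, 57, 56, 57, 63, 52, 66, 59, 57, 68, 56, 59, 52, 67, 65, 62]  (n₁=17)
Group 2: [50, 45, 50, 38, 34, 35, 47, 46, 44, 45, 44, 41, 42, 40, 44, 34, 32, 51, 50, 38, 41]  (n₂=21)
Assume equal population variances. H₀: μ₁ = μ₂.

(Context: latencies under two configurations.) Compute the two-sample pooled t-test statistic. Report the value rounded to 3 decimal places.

x̄₁=58.882, s₁=5.544, n₁=17
x̄₂=42.429, s₂=5.723, n₂=21
s_p² = [16·5.544² + 20·5.723²]/36 = 31.8585
SE = √(s_p²·(1/17+1/21)) = 1.8415
t = (58.882−42.429)/1.8415 = 8.9350
df = 36

test statistic = 8.935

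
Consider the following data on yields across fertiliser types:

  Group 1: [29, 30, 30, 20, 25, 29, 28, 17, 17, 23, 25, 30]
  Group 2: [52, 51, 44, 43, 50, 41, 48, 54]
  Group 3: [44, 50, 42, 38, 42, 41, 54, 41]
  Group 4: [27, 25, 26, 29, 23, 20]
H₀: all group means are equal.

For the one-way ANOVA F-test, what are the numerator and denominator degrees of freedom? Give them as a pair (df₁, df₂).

degrees of freedom = [3, 30]

k = 4 groups, N = 34 total
df = (k−1, N−k) = (4−1, 34−4) = (3, 30)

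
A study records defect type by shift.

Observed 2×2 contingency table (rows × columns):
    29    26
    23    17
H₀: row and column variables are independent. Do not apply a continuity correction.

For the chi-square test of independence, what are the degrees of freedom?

degrees of freedom = 1

df = (r−1)(c−1) = (2−1)·(2−1) = 1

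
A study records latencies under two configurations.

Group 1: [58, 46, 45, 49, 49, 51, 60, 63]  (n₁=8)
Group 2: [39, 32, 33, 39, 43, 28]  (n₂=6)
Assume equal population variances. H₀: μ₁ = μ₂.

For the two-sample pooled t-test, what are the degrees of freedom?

degrees of freedom = 12

df = n₁ + n₂ − 2 = 8 + 6 − 2 = 12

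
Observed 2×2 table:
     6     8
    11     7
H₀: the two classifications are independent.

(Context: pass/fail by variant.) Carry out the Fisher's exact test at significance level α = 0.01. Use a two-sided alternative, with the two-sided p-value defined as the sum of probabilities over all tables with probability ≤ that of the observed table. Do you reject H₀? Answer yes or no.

reject H₀: no

Margins: r₁=14, r₂=18, c₁=17, c₂=15, n=32
p_obs = C(14,6)·C(18,11)/C(32,17); sum pmf over tables with pmf ≤ p_obs
p-value (two-sided) = 0.47645
At α=0.01: p ≥ α → fail to reject H₀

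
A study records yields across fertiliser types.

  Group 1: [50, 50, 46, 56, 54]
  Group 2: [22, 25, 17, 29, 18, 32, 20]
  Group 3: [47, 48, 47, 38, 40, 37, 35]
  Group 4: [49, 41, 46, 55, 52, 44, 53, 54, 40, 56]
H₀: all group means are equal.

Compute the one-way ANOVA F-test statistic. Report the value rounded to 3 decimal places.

test statistic = 37.499

Group means [51.20, 23.29, 41.71, 49.00], grand mean 41.414
SSB = Σnᵢ(x̄ᵢ−x̄)² = 3355.377; SSW = ΣΣ(x−x̄ᵢ)² = 745.657
MSB = 3355.377/3 = 1118.4591; MSW = 745.657/25 = 29.8263
F = MSB/MSW = 37.4991
df = (3, 25)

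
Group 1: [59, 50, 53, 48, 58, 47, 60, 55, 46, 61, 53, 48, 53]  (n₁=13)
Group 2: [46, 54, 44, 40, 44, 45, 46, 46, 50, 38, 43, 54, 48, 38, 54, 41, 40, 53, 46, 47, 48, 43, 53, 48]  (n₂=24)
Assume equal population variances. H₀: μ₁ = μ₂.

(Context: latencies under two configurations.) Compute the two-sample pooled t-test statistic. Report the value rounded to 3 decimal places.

test statistic = 3.996

x̄₁=53.154, s₁=5.178, n₁=13
x̄₂=46.208, s₂=4.978, n₂=24
s_p² = [12·5.178² + 23·4.978²]/35 = 25.4757
SE = √(s_p²·(1/13+1/24)) = 1.7381
t = (53.154−46.208)/1.7381 = 3.9959
df = 35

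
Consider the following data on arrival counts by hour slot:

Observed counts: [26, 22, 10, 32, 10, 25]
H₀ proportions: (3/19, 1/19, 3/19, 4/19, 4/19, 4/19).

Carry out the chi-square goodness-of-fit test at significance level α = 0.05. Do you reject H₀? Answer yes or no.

n = 125; E_i = n·p_i = [19.74, 6.58, 19.74, 26.32, 26.32, 26.32]
χ² = (26−19.74)²/19.74 + (22−6.58)²/6.58 + (10−19.74)²/19.74 + (32−26.32)²/26.32 + (10−26.32)²/26.32 + (25−26.32)²/26.32 = 54.3473
df = 5
p-value (upper-tail) = 0.00000
At α=0.05: p < α → reject H₀

reject H₀: yes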